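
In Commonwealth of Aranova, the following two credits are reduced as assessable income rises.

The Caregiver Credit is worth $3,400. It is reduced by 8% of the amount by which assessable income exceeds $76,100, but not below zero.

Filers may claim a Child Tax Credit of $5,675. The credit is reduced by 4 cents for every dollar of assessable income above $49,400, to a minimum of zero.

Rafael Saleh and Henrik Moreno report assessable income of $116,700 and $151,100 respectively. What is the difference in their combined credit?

Rafael ($116,700): Caregiver Credit: 8% of the $40,600 excess over $76,100 is $3,248; credit = $3,400 − $3,248 = $152. Child Tax Credit: 4% of the $67,300 excess over $49,400 is $2,692; credit = $5,675 − $2,692 = $2,983. total $152 + $2,983 = $3,135
Henrik ($151,100): Caregiver Credit: 8% of the $75,000 excess over $76,100 is $6,000 ≥ base, so the credit is $0. Child Tax Credit: 4% of the $101,700 excess over $49,400 is $4,068; credit = $5,675 − $4,068 = $1,607. total $0 + $1,607 = $1,607
Difference: |$3,135 − $1,607| = $1,528.

$1,528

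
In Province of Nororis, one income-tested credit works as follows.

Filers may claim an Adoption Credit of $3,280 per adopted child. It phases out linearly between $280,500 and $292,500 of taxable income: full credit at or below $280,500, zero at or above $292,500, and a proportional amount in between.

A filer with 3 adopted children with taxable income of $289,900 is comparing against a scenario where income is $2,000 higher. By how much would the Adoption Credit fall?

At $289,900 — base = 3 × $3,280 = $9,840. $289,900 is $9,400 into a $12,000 phase-out range, leaving 2,600/12,000 of the credit: $9,840 × 2,600/12,000 = $2,132.
At $291,900 — base = 3 × $3,280 = $9,840. $291,900 is $11,400 into a $12,000 phase-out range, leaving 600/12,000 of the credit: $9,840 × 600/12,000 = $492.
Lost: $2,132 − $492 = $1,640.

$1,640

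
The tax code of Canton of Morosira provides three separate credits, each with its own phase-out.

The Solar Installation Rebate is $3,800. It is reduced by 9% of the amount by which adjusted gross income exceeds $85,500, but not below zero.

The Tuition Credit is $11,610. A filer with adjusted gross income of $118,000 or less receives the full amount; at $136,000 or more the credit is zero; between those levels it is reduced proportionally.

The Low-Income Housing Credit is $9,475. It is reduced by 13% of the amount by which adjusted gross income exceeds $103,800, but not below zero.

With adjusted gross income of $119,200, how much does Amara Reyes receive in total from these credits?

Solar Installation Rebate: 9% of the $33,700 excess over $85,500 is $3,033; credit = $3,800 − $3,033 = $767.
Tuition Credit: $119,200 is $1,200 into a $18,000 phase-out range, leaving 16,800/18,000 of the credit: $11,610 × 16,800/18,000 = $10,836.
Low-Income Housing Credit: 13% of the $15,400 excess over $103,800 is $2,002; credit = $9,475 − $2,002 = $7,473.
Total: $767 + $10,836 + $7,473 = $19,076.

$19,076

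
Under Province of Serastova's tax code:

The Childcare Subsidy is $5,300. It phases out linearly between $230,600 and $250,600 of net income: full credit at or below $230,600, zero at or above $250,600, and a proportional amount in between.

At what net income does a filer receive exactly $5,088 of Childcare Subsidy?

$5,088 is 5,088/5,300 of the full $5,300, so 212/5,300 of the $20,000 range has been used: income = $230,600 + $20,000 × 212/5,300 = $231,400.

$231,400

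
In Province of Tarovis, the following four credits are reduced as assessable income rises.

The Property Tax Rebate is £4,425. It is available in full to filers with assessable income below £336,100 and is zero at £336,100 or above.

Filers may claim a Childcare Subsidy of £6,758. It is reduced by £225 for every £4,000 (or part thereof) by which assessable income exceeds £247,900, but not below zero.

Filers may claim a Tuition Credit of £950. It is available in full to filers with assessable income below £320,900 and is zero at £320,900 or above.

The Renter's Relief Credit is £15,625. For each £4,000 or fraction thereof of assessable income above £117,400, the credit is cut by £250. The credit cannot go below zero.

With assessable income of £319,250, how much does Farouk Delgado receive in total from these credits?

£10,958

Property Tax Rebate: £319,250 is below the £336,100 cutoff, so the full £4,425 applies.
Childcare Subsidy: income exceeds £247,900 by £71,350, which is 18 full-or-partial £4,000 increments; reduction = 18 × £225 = £4,050, leaving £2,708.
Tuition Credit: £319,250 is below the £320,900 cutoff, so the full £950 applies.
Renter's Relief Credit: income exceeds £117,400 by £201,850, which is 51 full-or-partial £4,000 increments; reduction = 51 × £250 = £12,750, leaving £2,875.
Total: £4,425 + £2,708 + £950 + £2,875 = £10,958.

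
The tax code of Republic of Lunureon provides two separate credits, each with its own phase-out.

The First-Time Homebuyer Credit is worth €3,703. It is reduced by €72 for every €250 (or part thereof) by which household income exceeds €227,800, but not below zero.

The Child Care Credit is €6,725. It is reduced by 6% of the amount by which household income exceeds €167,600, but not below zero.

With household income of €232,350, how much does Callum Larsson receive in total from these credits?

€5,175

First-Time Homebuyer Credit: income exceeds €227,800 by €4,550, which is 19 full-or-partial €250 increments; reduction = 19 × €72 = €1,368, leaving €2,335.
Child Care Credit: 6% of the €64,750 excess over €167,600 is €3,885; credit = €6,725 − €3,885 = €2,840.
Total: €2,335 + €2,840 = €5,175.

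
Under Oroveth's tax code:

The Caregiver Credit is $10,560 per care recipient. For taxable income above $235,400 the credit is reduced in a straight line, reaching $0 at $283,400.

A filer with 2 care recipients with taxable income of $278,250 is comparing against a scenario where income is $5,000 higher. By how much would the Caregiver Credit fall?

At $278,250 — base = 2 × $10,560 = $21,120. $278,250 is $42,850 into a $48,000 phase-out range, leaving 5,150/48,000 of the credit: $21,120 × 5,150/48,000 = $2,266.
At $283,250 — base = 2 × $10,560 = $21,120. $283,250 is $47,850 into a $48,000 phase-out range, leaving 150/48,000 of the credit: $21,120 × 150/48,000 = $66.
Lost: $2,266 − $66 = $2,200.

$2,200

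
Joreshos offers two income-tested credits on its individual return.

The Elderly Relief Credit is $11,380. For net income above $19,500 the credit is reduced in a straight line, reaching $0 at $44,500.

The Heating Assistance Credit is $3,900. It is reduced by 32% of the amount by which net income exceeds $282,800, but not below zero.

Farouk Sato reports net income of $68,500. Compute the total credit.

$3,900

Elderly Relief Credit: $68,500 is at or above $44,500, so the credit is $0.
Heating Assistance Credit: $68,500 is at or below the $282,800 threshold, so the full $3,900 applies.
Total: $0 + $3,900 = $3,900.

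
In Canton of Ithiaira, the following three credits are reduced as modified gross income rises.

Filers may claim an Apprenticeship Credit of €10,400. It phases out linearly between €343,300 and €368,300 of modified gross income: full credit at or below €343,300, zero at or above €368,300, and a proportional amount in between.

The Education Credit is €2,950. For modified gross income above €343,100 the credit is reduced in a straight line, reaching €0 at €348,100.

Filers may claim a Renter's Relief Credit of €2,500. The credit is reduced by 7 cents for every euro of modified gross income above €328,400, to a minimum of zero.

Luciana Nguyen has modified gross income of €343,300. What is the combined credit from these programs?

€14,689

Apprenticeship Credit: €343,300 is at or below the €343,300 threshold, so the full €10,400 applies.
Education Credit: €343,300 is €200 into a €5,000 phase-out range, leaving 4,800/5,000 of the credit: €2,950 × 4,800/5,000 = €2,832.
Renter's Relief Credit: 7% of the €14,900 excess over €328,400 is €1,043; credit = €2,500 − €1,043 = €1,457.
Total: €10,400 + €2,832 + €1,457 = €14,689.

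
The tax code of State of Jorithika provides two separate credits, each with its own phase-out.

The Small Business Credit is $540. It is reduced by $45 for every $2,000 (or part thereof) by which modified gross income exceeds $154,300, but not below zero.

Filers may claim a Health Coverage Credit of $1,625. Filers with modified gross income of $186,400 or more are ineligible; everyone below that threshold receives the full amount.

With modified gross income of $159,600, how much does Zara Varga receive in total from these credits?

Small Business Credit: income exceeds $154,300 by $5,300, which is 3 full-or-partial $2,000 increments; reduction = 3 × $45 = $135, leaving $405.
Health Coverage Credit: $159,600 is below the $186,400 cutoff, so the full $1,625 applies.
Total: $405 + $1,625 = $2,030.

$2,030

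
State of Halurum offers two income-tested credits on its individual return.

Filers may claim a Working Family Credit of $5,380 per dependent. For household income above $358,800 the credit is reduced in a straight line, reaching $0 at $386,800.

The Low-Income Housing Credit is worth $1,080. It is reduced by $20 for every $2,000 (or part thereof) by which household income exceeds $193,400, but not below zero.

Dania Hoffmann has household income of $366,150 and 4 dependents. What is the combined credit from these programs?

$15,871

Working Family Credit: base = 4 × $5,380 = $21,520. $366,150 is $7,350 into a $28,000 phase-out range, leaving 20,650/28,000 of the credit: $21,520 × 20,650/28,000 = $15,871.
Low-Income Housing Credit: income exceeds $193,400 by $172,750 → 87 increments × $20 = $1,740 ≥ base, so the credit is $0.
Total: $15,871 + $0 = $15,871.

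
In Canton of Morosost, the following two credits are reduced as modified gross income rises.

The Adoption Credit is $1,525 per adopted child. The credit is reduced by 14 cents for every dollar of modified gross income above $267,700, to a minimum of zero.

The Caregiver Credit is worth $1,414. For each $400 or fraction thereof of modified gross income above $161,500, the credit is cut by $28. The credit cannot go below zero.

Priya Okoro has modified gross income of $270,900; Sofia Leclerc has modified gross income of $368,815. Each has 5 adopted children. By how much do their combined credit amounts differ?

Priya ($270,900): Adoption Credit: base = 5 × $1,525 = $7,625. 14% of the $3,200 excess over $267,700 is $448; credit = $7,625 − $448 = $7,177. Caregiver Credit: income exceeds $161,500 by $109,400 → 274 increments × $28 = $7,672 ≥ base, so the credit is $0. total $7,177 + $0 = $7,177
Sofia ($368,815): Adoption Credit: base = 5 × $1,525 = $7,625. 14% of the $101,115 excess over $267,700 is $14,156.10 ≥ base, so the credit is $0. Caregiver Credit: income exceeds $161,500 by $207,315 → 519 increments × $28 = $14,532 ≥ base, so the credit is $0. total $0 + $0 = $0
Difference: |$7,177 − $0| = $7,177.

$7,177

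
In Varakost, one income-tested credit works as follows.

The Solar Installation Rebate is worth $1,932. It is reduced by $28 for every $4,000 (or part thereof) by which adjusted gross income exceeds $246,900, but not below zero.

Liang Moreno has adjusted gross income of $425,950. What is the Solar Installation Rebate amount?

Solar Installation Rebate: income exceeds $246,900 by $179,050, which is 45 full-or-partial $4,000 increments; reduction = 45 × $28 = $1,260, leaving $672.

$672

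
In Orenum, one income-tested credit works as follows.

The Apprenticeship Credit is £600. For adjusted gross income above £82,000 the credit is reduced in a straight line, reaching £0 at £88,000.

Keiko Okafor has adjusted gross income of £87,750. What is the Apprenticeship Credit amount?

Apprenticeship Credit: £87,750 is £5,750 into a £6,000 phase-out range, leaving 250/6,000 of the credit: £600 × 250/6,000 = £25.

£25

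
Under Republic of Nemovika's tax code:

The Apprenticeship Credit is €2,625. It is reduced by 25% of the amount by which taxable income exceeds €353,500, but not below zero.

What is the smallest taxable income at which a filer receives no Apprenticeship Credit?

€364,000

The credit falls by 25% of each euro above €353,500, so it reaches zero when the excess is €2,625 / 25% = €10,500: income = €353,500 + €10,500 = €364,000.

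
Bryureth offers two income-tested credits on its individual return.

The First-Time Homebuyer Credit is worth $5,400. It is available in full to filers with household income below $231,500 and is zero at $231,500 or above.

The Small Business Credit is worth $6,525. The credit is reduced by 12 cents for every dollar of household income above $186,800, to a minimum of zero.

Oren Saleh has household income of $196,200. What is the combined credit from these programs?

First-Time Homebuyer Credit: $196,200 is below the $231,500 cutoff, so the full $5,400 applies.
Small Business Credit: 12% of the $9,400 excess over $186,800 is $1,128; credit = $6,525 − $1,128 = $5,397.
Total: $5,400 + $5,397 = $10,797.

$10,797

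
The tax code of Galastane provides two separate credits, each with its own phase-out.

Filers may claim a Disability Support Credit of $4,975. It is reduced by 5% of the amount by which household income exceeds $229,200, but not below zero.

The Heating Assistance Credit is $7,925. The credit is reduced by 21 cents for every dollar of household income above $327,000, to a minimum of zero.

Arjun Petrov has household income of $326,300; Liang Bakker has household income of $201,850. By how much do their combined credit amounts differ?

Arjun ($326,300): Disability Support Credit: 5% of the $97,100 excess over $229,200 is $4,855; credit = $4,975 − $4,855 = $120. Heating Assistance Credit: $326,300 is at or below the $327,000 threshold, so the full $7,925 applies. total $120 + $7,925 = $8,045
Liang ($201,850): Disability Support Credit: $201,850 is at or below the $229,200 threshold, so the full $4,975 applies. Heating Assistance Credit: $201,850 is at or below the $327,000 threshold, so the full $7,925 applies. total $4,975 + $7,925 = $12,900
Difference: |$8,045 − $12,900| = $4,855.

$4,855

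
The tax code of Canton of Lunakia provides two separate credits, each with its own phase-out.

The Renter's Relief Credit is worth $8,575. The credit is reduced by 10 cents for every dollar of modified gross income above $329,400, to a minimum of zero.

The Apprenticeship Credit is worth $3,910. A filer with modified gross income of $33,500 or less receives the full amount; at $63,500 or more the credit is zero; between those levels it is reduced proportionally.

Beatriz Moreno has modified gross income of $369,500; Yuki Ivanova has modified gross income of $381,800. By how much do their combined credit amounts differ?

$1,230

Beatriz ($369,500): Renter's Relief Credit: 10% of the $40,100 excess over $329,400 is $4,010; credit = $8,575 − $4,010 = $4,565. Apprenticeship Credit: $369,500 is at or above $63,500, so the credit is $0. total $4,565 + $0 = $4,565
Yuki ($381,800): Renter's Relief Credit: 10% of the $52,400 excess over $329,400 is $5,240; credit = $8,575 − $5,240 = $3,335. Apprenticeship Credit: $381,800 is at or above $63,500, so the credit is $0. total $3,335 + $0 = $3,335
Difference: |$4,565 − $3,335| = $1,230.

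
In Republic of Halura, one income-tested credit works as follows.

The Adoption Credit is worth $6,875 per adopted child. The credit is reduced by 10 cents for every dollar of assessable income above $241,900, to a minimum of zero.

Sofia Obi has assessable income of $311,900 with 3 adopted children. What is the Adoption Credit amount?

Adoption Credit: base = 3 × $6,875 = $20,625. 10% of the $70,000 excess over $241,900 is $7,000; credit = $20,625 − $7,000 = $13,625.

$13,625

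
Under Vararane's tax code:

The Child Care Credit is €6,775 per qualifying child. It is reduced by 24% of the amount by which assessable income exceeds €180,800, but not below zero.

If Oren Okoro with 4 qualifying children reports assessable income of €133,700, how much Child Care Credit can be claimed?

€27,100

Child Care Credit: base = 4 × €6,775 = €27,100. €133,700 is at or below the €180,800 threshold, so the full €27,100 applies.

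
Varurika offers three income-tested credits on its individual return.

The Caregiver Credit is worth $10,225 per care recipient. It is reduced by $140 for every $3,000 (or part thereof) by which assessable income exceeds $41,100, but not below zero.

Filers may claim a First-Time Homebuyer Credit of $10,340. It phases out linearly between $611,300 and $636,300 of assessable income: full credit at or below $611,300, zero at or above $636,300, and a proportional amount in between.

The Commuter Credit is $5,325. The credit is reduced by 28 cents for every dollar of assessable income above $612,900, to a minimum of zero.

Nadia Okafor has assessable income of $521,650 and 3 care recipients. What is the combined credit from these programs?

$23,800

Caregiver Credit: base = 3 × $10,225 = $30,675. income exceeds $41,100 by $480,550, which is 161 full-or-partial $3,000 increments; reduction = 161 × $140 = $22,540, leaving $8,135.
First-Time Homebuyer Credit: $521,650 is at or below the $611,300 threshold, so the full $10,340 applies.
Commuter Credit: $521,650 is at or below the $612,900 threshold, so the full $5,325 applies.
Total: $8,135 + $10,340 + $5,325 = $23,800.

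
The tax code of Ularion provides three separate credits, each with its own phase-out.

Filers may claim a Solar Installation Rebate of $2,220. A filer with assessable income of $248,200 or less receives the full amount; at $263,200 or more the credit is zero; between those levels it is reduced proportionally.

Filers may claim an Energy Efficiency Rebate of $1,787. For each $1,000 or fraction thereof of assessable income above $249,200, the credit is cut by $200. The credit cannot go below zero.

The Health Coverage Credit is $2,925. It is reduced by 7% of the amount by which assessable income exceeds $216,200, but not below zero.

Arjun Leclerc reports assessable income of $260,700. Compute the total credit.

Solar Installation Rebate: $260,700 is $12,500 into a $15,000 phase-out range, leaving 2,500/15,000 of the credit: $2,220 × 2,500/15,000 = $370.
Energy Efficiency Rebate: income exceeds $249,200 by $11,500 → 12 increments × $200 = $2,400 ≥ base, so the credit is $0.
Health Coverage Credit: 7% of the $44,500 excess over $216,200 is $3,115 ≥ base, so the credit is $0.
Total: $370 + $0 + $0 = $370.

$370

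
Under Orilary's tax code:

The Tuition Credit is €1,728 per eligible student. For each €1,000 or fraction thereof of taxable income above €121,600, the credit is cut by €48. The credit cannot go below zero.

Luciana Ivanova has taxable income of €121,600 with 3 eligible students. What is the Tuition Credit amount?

Tuition Credit: base = 3 × €1,728 = €5,184. €121,600 is at or below the €121,600 threshold, so the full €5,184 applies.

€5,184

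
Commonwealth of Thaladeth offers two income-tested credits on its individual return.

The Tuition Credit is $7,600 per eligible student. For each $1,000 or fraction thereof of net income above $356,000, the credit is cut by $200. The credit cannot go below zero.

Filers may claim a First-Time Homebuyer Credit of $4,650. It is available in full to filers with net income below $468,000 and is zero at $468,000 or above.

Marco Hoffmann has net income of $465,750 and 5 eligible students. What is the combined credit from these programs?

Tuition Credit: base = 5 × $7,600 = $38,000. income exceeds $356,000 by $109,750, which is 110 full-or-partial $1,000 increments; reduction = 110 × $200 = $22,000, leaving $16,000.
First-Time Homebuyer Credit: $465,750 is below the $468,000 cutoff, so the full $4,650 applies.
Total: $16,000 + $4,650 = $20,650.

$20,650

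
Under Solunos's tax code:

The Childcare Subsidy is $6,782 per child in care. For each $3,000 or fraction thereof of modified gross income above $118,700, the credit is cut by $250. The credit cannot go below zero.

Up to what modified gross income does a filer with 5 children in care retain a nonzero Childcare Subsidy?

$523,700

Full credit = 5 × $6,782 = $33,910.
After 135 increments the reduction is 135 × $250 = $33,750, leaving $160; one more increment wipes it out. Increment 135 ends at excess 135 × $3,000 = $405,000, so the highest qualifying income is $118,700 + $405,000 = $523,700.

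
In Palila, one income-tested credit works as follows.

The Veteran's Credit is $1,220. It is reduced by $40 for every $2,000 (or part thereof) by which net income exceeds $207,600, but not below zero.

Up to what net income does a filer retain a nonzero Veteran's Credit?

After 30 increments the reduction is 30 × $40 = $1,200, leaving $20; one more increment wipes it out. Increment 30 ends at excess 30 × $2,000 = $60,000, so the highest qualifying income is $207,600 + $60,000 = $267,600.

$267,600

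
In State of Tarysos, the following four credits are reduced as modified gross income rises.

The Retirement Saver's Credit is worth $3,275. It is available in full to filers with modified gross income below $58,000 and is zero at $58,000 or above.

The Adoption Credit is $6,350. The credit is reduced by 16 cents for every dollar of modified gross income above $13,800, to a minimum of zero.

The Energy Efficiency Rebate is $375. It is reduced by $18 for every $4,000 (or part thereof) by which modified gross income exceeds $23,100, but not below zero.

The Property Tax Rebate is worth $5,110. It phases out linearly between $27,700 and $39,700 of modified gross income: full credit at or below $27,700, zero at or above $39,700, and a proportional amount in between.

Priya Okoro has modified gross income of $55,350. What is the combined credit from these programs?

$3,488

Retirement Saver's Credit: $55,350 is below the $58,000 cutoff, so the full $3,275 applies.
Adoption Credit: 16% of the $41,550 excess over $13,800 is $6,648 ≥ base, so the credit is $0.
Energy Efficiency Rebate: income exceeds $23,100 by $32,250, which is 9 full-or-partial $4,000 increments; reduction = 9 × $18 = $162, leaving $213.
Property Tax Rebate: $55,350 is at or above $39,700, so the credit is $0.
Total: $3,275 + $0 + $213 + $0 = $3,488.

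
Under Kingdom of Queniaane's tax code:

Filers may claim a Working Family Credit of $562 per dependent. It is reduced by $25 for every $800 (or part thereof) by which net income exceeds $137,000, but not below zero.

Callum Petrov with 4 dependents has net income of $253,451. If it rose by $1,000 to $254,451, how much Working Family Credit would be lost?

$0

At $253,451 — base = 4 × $562 = $2,248. income exceeds $137,000 by $116,451 → 146 increments × $25 = $3,650 ≥ base, so the credit is $0.
At $254,451 — base = 4 × $562 = $2,248. income exceeds $137,000 by $117,451 → 147 increments × $25 = $3,675 ≥ base, so the credit is $0.
Lost: $0 − $0 = $0.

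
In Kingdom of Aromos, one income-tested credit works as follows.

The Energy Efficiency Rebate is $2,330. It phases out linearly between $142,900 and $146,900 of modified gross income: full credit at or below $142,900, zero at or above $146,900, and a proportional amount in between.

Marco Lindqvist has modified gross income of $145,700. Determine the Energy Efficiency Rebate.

$699

Energy Efficiency Rebate: $145,700 is $2,800 into a $4,000 phase-out range, leaving 1,200/4,000 of the credit: $2,330 × 1,200/4,000 = $699.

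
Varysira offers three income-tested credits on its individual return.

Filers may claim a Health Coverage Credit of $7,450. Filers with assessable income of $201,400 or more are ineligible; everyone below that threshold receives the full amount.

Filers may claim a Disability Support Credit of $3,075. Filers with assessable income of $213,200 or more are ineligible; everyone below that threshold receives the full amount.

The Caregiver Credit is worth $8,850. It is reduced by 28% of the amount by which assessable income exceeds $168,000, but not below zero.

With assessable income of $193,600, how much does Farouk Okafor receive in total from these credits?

Health Coverage Credit: $193,600 is below the $201,400 cutoff, so the full $7,450 applies.
Disability Support Credit: $193,600 is below the $213,200 cutoff, so the full $3,075 applies.
Caregiver Credit: 28% of the $25,600 excess over $168,000 is $7,168; credit = $8,850 − $7,168 = $1,682.
Total: $7,450 + $3,075 + $1,682 = $12,207.

$12,207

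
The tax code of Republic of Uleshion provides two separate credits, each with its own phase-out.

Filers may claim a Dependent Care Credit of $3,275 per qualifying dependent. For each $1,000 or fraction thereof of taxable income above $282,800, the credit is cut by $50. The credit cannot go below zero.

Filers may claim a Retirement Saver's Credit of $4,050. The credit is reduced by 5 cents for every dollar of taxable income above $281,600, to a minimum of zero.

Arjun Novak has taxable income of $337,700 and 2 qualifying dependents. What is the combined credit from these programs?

$5,045

Dependent Care Credit: base = 2 × $3,275 = $6,550. income exceeds $282,800 by $54,900, which is 55 full-or-partial $1,000 increments; reduction = 55 × $50 = $2,750, leaving $3,800.
Retirement Saver's Credit: 5% of the $56,100 excess over $281,600 is $2,805; credit = $4,050 − $2,805 = $1,245.
Total: $3,800 + $1,245 = $5,045.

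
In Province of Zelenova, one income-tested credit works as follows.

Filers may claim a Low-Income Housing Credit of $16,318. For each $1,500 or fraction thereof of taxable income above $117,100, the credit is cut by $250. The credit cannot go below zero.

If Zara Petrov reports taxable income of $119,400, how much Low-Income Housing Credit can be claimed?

$15,818

Low-Income Housing Credit: income exceeds $117,100 by $2,300, which is 2 full-or-partial $1,500 increments; reduction = 2 × $250 = $500, leaving $15,818.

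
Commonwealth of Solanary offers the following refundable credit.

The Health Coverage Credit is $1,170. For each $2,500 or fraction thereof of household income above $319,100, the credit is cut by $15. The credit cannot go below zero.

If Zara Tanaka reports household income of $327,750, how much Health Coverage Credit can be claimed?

Health Coverage Credit: income exceeds $319,100 by $8,650, which is 4 full-or-partial $2,500 increments; reduction = 4 × $15 = $60, leaving $1,110.

$1,110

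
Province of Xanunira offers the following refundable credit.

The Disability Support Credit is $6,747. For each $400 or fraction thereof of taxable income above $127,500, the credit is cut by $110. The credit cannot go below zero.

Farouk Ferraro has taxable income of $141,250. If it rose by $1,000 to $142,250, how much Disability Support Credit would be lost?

$220

At $141,250 — income exceeds $127,500 by $13,750, which is 35 full-or-partial $400 increments; reduction = 35 × $110 = $3,850, leaving $2,897.
At $142,250 — income exceeds $127,500 by $14,750, which is 37 full-or-partial $400 increments; reduction = 37 × $110 = $4,070, leaving $2,677.
Lost: $2,897 − $2,677 = $220.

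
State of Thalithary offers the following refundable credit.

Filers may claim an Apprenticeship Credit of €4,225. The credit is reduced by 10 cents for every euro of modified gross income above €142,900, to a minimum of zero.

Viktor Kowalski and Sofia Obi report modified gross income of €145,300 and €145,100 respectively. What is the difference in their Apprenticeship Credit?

€20

Viktor (€145,300): Apprenticeship Credit: 10% of the €2,400 excess over €142,900 is €240; credit = €4,225 − €240 = €3,985.
Sofia (€145,100): Apprenticeship Credit: 10% of the €2,200 excess over €142,900 is €220; credit = €4,225 − €220 = €4,005.
Difference: |€3,985 − €4,005| = €20.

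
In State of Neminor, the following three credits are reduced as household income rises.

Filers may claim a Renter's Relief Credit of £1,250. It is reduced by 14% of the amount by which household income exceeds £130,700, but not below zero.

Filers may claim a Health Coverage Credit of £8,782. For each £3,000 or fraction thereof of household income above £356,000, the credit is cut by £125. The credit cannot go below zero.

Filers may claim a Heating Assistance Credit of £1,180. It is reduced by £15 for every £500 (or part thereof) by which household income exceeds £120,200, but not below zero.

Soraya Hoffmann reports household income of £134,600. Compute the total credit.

£10,231

Renter's Relief Credit: 14% of the £3,900 excess over £130,700 is £546; credit = £1,250 − £546 = £704.
Health Coverage Credit: £134,600 is at or below the £356,000 threshold, so the full £8,782 applies.
Heating Assistance Credit: income exceeds £120,200 by £14,400, which is 29 full-or-partial £500 increments; reduction = 29 × £15 = £435, leaving £745.
Total: £704 + £8,782 + £745 = £10,231.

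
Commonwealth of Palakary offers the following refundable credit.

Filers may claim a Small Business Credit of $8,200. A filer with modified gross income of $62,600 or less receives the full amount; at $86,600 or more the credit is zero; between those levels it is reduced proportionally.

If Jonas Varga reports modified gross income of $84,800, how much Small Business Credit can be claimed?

$615

Small Business Credit: $84,800 is $22,200 into a $24,000 phase-out range, leaving 1,800/24,000 of the credit: $8,200 × 1,800/24,000 = $615.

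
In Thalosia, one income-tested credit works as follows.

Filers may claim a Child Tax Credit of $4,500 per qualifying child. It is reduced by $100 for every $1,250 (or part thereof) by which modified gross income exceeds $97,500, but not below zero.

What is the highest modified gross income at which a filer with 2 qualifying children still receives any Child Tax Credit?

$208,750

Full credit = 2 × $4,500 = $9,000.
After 89 increments the reduction is 89 × $100 = $8,900, leaving $100; one more increment wipes it out. Increment 89 ends at excess 89 × $1,250 = $111,250, so the highest qualifying income is $97,500 + $111,250 = $208,750.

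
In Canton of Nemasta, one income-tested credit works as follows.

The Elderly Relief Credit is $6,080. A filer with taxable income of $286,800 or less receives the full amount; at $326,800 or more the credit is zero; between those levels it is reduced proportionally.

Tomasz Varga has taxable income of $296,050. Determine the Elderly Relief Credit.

Elderly Relief Credit: $296,050 is $9,250 into a $40,000 phase-out range, leaving 30,750/40,000 of the credit: $6,080 × 30,750/40,000 = $4,674.

$4,674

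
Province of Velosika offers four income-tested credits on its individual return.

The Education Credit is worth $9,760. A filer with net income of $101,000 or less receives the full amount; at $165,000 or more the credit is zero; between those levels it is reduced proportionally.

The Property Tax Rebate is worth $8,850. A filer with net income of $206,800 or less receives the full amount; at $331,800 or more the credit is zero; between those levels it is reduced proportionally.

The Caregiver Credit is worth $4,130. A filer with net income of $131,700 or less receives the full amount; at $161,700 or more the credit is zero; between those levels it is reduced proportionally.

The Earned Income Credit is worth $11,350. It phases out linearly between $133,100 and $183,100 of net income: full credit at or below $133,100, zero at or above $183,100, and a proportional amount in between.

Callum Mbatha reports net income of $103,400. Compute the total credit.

$33,724

Education Credit: $103,400 is $2,400 into a $64,000 phase-out range, leaving 61,600/64,000 of the credit: $9,760 × 61,600/64,000 = $9,394.
Property Tax Rebate: $103,400 is at or below the $206,800 threshold, so the full $8,850 applies.
Caregiver Credit: $103,400 is at or below the $131,700 threshold, so the full $4,130 applies.
Earned Income Credit: $103,400 is at or below the $133,100 threshold, so the full $11,350 applies.
Total: $9,394 + $8,850 + $4,130 + $11,350 = $33,724.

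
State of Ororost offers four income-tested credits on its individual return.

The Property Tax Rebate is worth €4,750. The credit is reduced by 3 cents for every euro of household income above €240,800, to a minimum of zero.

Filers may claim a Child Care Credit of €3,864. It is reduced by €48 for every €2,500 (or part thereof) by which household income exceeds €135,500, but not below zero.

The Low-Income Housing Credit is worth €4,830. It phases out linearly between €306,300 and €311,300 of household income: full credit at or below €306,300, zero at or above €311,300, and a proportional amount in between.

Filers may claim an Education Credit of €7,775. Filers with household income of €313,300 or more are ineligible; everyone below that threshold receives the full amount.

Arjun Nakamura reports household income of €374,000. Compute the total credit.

€754

Property Tax Rebate: 3% of the €133,200 excess over €240,800 is €3,996; credit = €4,750 − €3,996 = €754.
Child Care Credit: income exceeds €135,500 by €238,500 → 96 increments × €48 = €4,608 ≥ base, so the credit is €0.
Low-Income Housing Credit: €374,000 is at or above €311,300, so the credit is €0.
Education Credit: €374,000 meets or exceeds the €313,300 cutoff, so the credit is €0.
Total: €754 + €0 + €0 + €0 = €754.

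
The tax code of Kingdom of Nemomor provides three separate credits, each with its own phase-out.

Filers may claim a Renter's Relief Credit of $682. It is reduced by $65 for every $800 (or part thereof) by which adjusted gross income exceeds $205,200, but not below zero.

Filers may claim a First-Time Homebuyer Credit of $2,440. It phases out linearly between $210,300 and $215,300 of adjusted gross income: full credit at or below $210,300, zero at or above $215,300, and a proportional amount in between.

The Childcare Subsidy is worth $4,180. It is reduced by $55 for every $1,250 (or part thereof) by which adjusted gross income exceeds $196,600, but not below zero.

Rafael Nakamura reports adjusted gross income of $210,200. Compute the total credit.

$6,242

Renter's Relief Credit: income exceeds $205,200 by $5,000, which is 7 full-or-partial $800 increments; reduction = 7 × $65 = $455, leaving $227.
First-Time Homebuyer Credit: $210,200 is at or below the $210,300 threshold, so the full $2,440 applies.
Childcare Subsidy: income exceeds $196,600 by $13,600, which is 11 full-or-partial $1,250 increments; reduction = 11 × $55 = $605, leaving $3,575.
Total: $227 + $2,440 + $3,575 = $6,242.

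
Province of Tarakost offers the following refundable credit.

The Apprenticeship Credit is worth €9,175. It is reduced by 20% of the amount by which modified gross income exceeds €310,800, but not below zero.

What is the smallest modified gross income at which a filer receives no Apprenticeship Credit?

€356,675

The credit falls by 20% of each euro above €310,800, so it reaches zero when the excess is €9,175 / 20% = €45,875: income = €310,800 + €45,875 = €356,675.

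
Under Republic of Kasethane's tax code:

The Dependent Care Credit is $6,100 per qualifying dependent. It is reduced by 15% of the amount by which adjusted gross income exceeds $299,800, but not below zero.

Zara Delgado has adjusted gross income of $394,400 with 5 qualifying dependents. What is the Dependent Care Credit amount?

Dependent Care Credit: base = 5 × $6,100 = $30,500. 15% of the $94,600 excess over $299,800 is $14,190; credit = $30,500 − $14,190 = $16,310.

$16,310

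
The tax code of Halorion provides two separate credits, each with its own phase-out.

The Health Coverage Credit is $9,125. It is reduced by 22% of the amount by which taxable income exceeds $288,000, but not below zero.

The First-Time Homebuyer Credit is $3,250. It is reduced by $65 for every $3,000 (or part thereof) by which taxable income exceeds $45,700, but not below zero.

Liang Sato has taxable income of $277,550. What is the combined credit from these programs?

Health Coverage Credit: $277,550 is at or below the $288,000 threshold, so the full $9,125 applies.
First-Time Homebuyer Credit: income exceeds $45,700 by $231,850 → 78 increments × $65 = $5,070 ≥ base, so the credit is $0.
Total: $9,125 + $0 = $9,125.

$9,125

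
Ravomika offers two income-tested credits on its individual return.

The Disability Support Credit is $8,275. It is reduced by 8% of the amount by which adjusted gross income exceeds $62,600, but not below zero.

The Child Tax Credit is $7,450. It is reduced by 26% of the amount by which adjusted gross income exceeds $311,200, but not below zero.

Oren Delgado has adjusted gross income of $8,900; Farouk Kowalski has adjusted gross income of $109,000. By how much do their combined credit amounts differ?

$3,712

Oren ($8,900): Disability Support Credit: $8,900 is at or below the $62,600 threshold, so the full $8,275 applies. Child Tax Credit: $8,900 is at or below the $311,200 threshold, so the full $7,450 applies. total $8,275 + $7,450 = $15,725
Farouk ($109,000): Disability Support Credit: 8% of the $46,400 excess over $62,600 is $3,712; credit = $8,275 − $3,712 = $4,563. Child Tax Credit: $109,000 is at or below the $311,200 threshold, so the full $7,450 applies. total $4,563 + $7,450 = $12,013
Difference: |$15,725 − $12,013| = $3,712.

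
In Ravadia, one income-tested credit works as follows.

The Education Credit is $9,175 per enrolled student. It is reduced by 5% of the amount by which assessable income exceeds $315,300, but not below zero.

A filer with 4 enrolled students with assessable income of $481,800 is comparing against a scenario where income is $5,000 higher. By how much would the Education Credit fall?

$250

At $481,800 — base = 4 × $9,175 = $36,700. 5% of the $166,500 excess over $315,300 is $8,325; credit = $36,700 − $8,325 = $28,375.
At $486,800 — base = 4 × $9,175 = $36,700. 5% of the $171,500 excess over $315,300 is $8,575; credit = $36,700 − $8,575 = $28,125.
Lost: $28,375 − $28,125 = $250.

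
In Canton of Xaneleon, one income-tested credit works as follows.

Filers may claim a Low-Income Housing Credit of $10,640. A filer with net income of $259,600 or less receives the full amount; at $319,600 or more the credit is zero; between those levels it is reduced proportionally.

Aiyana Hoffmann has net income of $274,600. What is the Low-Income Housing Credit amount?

$7,980

Low-Income Housing Credit: $274,600 is $15,000 into a $60,000 phase-out range, leaving 45,000/60,000 of the credit: $10,640 × 45,000/60,000 = $7,980.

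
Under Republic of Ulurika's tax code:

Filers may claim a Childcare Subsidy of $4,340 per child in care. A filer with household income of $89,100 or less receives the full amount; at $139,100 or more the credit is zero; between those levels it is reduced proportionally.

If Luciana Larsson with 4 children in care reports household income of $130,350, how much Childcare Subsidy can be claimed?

Childcare Subsidy: base = 4 × $4,340 = $17,360. $130,350 is $41,250 into a $50,000 phase-out range, leaving 8,750/50,000 of the credit: $17,360 × 8,750/50,000 = $3,038.

$3,038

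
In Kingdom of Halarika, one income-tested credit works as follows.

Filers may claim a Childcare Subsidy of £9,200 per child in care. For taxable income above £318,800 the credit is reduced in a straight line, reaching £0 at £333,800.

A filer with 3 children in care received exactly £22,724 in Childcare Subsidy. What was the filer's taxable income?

£321,450

Full credit = 3 × £9,200 = £27,600.
£22,724 is 22,724/27,600 of the full £27,600, so 4,876/27,600 of the £15,000 range has been used: income = £318,800 + £15,000 × 4,876/27,600 = £321,450.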